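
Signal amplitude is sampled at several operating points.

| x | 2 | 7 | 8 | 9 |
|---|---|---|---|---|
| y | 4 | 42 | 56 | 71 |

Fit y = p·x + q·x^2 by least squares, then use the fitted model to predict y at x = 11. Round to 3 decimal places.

The normal system MᵀM·[p, q]ᵀ = Mᵀy is [[198, 1592]; [1592, 13074]]·[p, q]ᵀ = [1389, 11409]ᵀ.
Eliminating q: 13074·(row 1) − 1592·(row 2) gives 54188·p = 13074·1389 − 1592·11409 = -3342, so p = -1671/27094.
Then q = (11409 − 1592·(-1671/27094))/13074 = 23847/27094.
At x = 11: ŷ = (-1671/27094)·(11) + (23847/27094)·(121) = 1433553/13547.

ŷ = 105.821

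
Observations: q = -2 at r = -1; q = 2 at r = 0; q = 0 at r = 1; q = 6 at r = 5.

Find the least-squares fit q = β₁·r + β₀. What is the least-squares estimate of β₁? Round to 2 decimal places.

Forming XᵀX = [[27, 5]; [5, 4]] and Xᵀq = [32, 6]ᵀ gives XᵀX·[β₁, β₀]ᵀ = Xᵀq.
Eliminating β₀: 4·(row 1) − 5·(row 2) gives 83·β₁ = 4·32 − 5·6 = 98, so β₁ = 98/83.
Then β₀ = (6 − 5·(98/83))/4 = 2/83.

β₁ = 1.18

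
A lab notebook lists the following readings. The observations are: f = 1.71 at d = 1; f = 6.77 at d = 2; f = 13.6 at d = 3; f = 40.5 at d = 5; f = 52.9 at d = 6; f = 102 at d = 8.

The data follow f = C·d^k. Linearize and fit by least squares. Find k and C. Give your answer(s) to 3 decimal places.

k = 1.950, C = 1.698

Linearized form: ln f = k·ln d + ln C. From the 6 transformed points,
Σln d = 7.2724, Σ(ln d)² = 11.8122, Σln f = 17.3537, Σln d·ln f = 26.8779.
Normal system: [[11.8122, 7.2724]; [7.2724, 6]]·[k, ln C]ᵀ = [26.8779, 17.3537]ᵀ.
Solving (det = 17.9853): k = 1.94960, ln C = 0.52924, so C = exp(0.52924) = 1.69765.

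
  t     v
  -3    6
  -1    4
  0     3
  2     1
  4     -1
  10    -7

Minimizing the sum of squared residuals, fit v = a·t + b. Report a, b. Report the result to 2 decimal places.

a = -1.00, b = 3.00

XᵀX·[a, b]ᵀ = Xᵀv reads: 130·a + 12·b = -94;  12·a + 6·b = 6.
(Σt·t = 130, Σt = 12, Σ1 = 6, Σt·v = -94, Σv = 6.)
det = 130·6 − 12² = 636.
a = ((-94)·6 − 12·6)/636 = -1; b = (130·6 − 12·(-94))/636 = 3.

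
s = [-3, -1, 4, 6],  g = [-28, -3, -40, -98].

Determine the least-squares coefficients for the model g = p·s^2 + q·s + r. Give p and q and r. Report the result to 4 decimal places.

p = -2.9643, q = 1.2042, r = 1.8902

From the data, Σs^2·s^2 = 1634, Σs^2·s = 252, Σs^2 = 62, Σs·s = 62, Σs = 6, Σ1 = 4.
Right-hand side: Σs^2·g = -4423, Σs·g = -661, Σg = -169.
XᵀX·[p, q, r]ᵀ = Xᵀg becomes [[1634, 252, 62]; [252, 62, 6]; [62, 6, 4]]·[p, q, r]ᵀ = [-4423, -661, -169]ᵀ.
Solving the 3×3 system (Gaussian elimination) gives p = -83/28, q = 1787/1484, r = 2805/1484.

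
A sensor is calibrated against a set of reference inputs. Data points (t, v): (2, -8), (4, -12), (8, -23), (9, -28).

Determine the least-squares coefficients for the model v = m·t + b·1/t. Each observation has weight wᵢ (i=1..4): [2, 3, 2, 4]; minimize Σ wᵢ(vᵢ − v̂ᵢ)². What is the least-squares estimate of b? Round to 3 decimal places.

Compute the Gram sums: Σwᵢ·t·t = 508, Σwᵢ·t·1/t = 11, Σwᵢ·1/t·1/t = 1991/2592.
For AᵀWv: Σwᵢ·t·v = -1552, Σwᵢ·1/t·v = -1267/36.
Eliminating b: (1991/2592)·(row 1) − 11·(row 2) gives (174449/648)·m = (1991/2592)·(-1552) − 11·(-1267/36) = -260821/324, so m = -47422/15859.
Then b = ((-1267/36) − 11·(-47422/15859))/(1991/2592) = -522792/174449.

b = -2.997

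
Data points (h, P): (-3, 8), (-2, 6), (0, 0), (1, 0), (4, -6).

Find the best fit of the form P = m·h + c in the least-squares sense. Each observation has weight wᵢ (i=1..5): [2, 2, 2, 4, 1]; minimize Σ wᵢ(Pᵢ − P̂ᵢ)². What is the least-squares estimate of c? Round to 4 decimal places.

c = 1.6335

From the data, Σwᵢ·h·h = 46, Σwᵢ·h = -2, Σwᵢ·1 = 11.
For AᵀWP: Σwᵢ·h·P = -96, Σwᵢ·P = 22.
Δ = 46·11 − (-2)² = 502.
m = ((-96)·11 − (-2)·22)/502 = -506/251; c = (46·22 − (-2)·(-96))/502 = 410/251.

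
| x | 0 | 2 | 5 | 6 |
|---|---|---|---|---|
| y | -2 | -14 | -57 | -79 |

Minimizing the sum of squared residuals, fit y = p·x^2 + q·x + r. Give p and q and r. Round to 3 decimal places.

p = -1.733, q = -2.386, r = -2.085

The normal system AᵀA·[p, q, r]ᵀ = Aᵀy is [[1937, 349, 65]; [349, 65, 13]; [65, 13, 4]]·[p, q, r]ᵀ = [-4325, -787, -152]ᵀ.
Row-reducing yields p = -409/236, q = -563/236, r = -123/59.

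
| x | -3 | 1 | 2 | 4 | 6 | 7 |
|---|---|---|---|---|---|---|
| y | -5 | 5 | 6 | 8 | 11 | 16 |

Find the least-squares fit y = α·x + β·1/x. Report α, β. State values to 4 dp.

α = 1.9621, β = 2.7267

Normal-equation sums: Σx·x = 115, Σx·1/x = 6, Σ1/x·1/x = 10385/7056.
And Σx·y = 242, Σ1/x·y = 221/14.
Normal equations: [[115, 6]; [6, 10385/7056]]·[α, β]ᵀ = [242, 221/14]ᵀ.
Eliminating β: (10385/7056)·(row 1) − 6·(row 2) gives (940259/7056)·α = (10385/7056)·242 − 6·(221/14) = 922433/3528, so α = 1844866/940259.
Then β = ((221/14) − 6·(1844866/940259))/(10385/7056) = 2563848/940259.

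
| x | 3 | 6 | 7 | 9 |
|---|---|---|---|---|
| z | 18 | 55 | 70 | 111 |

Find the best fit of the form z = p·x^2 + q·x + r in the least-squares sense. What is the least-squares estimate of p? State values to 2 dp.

Setting ∂/∂p … = 0 gives: 10339·p + 1315·q + 175·r = 14563;  1315·p + 175·q + 25·r = 1873;  175·p + 25·q + 4·r = 254.
Solving the 3×3 system (Gaussian elimination) gives p = 17/15, q = 139/75, r = 7/3.

p = 1.13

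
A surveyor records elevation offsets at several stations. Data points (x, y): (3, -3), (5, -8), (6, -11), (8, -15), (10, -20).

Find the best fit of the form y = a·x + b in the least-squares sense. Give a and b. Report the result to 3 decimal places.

a = -2.404, b = 3.986

AᵀA·[a, b]ᵀ = Aᵀy reads: 234·a + 32·b = -435;  32·a + 5·b = -57.
Determinant 234·5 − 32² = 146.
a = ((-435)·5 − 32·(-57))/146 = -351/146; b = (234·(-57) − 32·(-435))/146 = 291/73.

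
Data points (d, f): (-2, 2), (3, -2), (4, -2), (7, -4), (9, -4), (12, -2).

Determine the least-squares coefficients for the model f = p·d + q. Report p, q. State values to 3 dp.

The normal equations are: 303·p + 33·q = -106;  33·p + 6·q = -12.
(Σd·d = 303, Σd = 33, Σ1 = 6, Σd·f = -106, Σf = -12.)
Eliminating q: 6·(row 1) − 33·(row 2) gives 729·p = 6·(-106) − 33·(-12) = -240, so p = -80/243.
Then q = ((-12) − 33·(-80/243))/6 = -46/243.

p = -0.329, q = -0.189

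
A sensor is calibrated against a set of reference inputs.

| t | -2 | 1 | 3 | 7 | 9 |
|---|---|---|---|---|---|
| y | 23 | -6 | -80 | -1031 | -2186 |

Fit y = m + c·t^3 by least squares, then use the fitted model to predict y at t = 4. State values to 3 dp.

Compute the Gram sums: Σ1 = 5, Σt^3 = 1092, Σt^3·t^3 = 649884.
For Mᵀy: Σy = -3280, Σt^3·y = -1949577.
Δ = 5·649884 − 1092² = 2056956.
m = ((-3280)·649884 − 1092·(-1949577))/2056956 = -223453/171413; c = (5·(-1949577) − 1092·(-3280))/2056956 = -2055375/685652.
At t = 4: ŷ = (-223453/171413)·(1) + (-2055375/685652)·(64) = -33109453/171413.

ŷ = -193.156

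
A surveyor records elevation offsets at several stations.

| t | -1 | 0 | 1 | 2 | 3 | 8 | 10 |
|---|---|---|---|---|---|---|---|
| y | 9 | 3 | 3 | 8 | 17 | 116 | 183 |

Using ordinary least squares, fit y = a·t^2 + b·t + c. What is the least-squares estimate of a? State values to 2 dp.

AᵀA·[a, b, c]ᵀ = Aᵀy reads: 14195·a + 1547·b + 179·c = 25921;  1547·a + 179·b + 23·c = 2819;  179·a + 23·b + 7·c = 339.
(Σt^2·t^2 = 14195, Σt^2·t = 1547, Σt^2 = 179, Σt·t = 179, Σt = 23, Σ1 = 7, Σt^2·y = 25921, Σt·y = 2819, Σy = 339.)
Solving the 3×3 system (Gaussian elimination) gives a = 130717/65922, b = -62519/32961, c = 86909/21974.

a = 1.98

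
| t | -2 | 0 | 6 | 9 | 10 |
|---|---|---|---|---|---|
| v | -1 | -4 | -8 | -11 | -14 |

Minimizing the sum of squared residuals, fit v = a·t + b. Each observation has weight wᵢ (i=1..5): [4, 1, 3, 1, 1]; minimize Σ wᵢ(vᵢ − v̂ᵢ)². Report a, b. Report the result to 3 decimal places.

With design matrix M, MᵀWM = [[305, 29]; [29, 10]] and MᵀWv = [-375, -57]ᵀ.
Δ = 305·10 − 29² = 2209.
a = ((-375)·10 − 29·(-57))/2209 = -2097/2209; b = (305·(-57) − 29·(-375))/2209 = -6510/2209.

a = -0.949, b = -2.947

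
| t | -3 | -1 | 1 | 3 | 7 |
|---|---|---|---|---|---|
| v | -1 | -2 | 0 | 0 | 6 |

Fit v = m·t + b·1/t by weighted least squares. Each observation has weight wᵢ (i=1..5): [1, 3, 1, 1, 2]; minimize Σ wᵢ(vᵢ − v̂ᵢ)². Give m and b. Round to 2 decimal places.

From the data, Σwᵢ·t·t = 120, Σwᵢ·t·1/t = 8, Σwᵢ·1/t·1/t = 1880/441.
And Σwᵢ·t·v = 93, Σwᵢ·1/t·v = 169/21.
Eliminating b: (1880/441)·(row 1) − 8·(row 2) gives (65792/147)·m = (1880/441)·93 − 8·(169/21) = 16272/49, so m = 3051/4112.
Then b = ((169/21) − 8·(3051/4112))/(1880/441) = 2037/4112.

m = 0.74, b = 0.50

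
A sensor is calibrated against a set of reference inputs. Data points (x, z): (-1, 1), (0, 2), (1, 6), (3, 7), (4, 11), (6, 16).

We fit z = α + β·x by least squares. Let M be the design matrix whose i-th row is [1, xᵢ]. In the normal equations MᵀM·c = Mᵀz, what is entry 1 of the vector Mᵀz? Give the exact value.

43

Entry 1 ↔ basis 1, so (Mᵀz)_{1} = Σᵢ zᵢ = (1)·(1) + (1)·(2) + (1)·(6) + (1)·(7) + (1)·(11) + (1)·(16) = 43.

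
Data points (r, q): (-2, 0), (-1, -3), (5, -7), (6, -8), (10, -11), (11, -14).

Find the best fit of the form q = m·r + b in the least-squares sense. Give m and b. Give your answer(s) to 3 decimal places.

m = -0.927, b = -2.684

Setting ∂/∂m … = 0 gives: 287·m + 29·b = -344;  29·m + 6·b = -43.
(Σr·r = 287, Σr = 29, Σ1 = 6, Σr·q = -344, Σq = -43.)
det = 287·6 − 29² = 881.
m = ((-344)·6 − 29·(-43))/881 = -817/881; b = (287·(-43) − 29·(-344))/881 = -2365/881.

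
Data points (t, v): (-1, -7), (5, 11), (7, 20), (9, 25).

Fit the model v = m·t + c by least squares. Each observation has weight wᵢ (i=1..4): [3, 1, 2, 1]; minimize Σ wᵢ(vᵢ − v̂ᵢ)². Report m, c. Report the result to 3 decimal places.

Entries of MᵀWM: Σwᵢ·t·t = 207, Σwᵢ·t = 25, Σwᵢ·1 = 7.
And Σwᵢ·t·v = 581, Σwᵢ·v = 55.
MᵀWM·[m, c]ᵀ = MᵀWv becomes [[207, 25]; [25, 7]]·[m, c]ᵀ = [581, 55]ᵀ.
Determinant 207·7 − 25² = 824.
m = (581·7 − 25·55)/824 = 673/206; c = (207·55 − 25·581)/824 = -785/206.

m = 3.267, c = -3.811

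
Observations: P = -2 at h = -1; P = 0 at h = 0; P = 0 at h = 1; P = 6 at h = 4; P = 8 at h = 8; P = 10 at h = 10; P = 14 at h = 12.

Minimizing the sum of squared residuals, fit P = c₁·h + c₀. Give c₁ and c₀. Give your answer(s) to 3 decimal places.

Entries of AᵀA: Σh·h = 326, Σh = 34, Σ1 = 7.
For AᵀP: Σh·P = 358, ΣP = 36.
So AᵀA·[c₁, c₀]ᵀ = AᵀP: [[326, 34]; [34, 7]]·[c₁, c₀]ᵀ = [358, 36]ᵀ.
Eliminating c₀: 7·(row 1) − 34·(row 2) gives 1126·c₁ = 7·358 − 34·36 = 1282, so c₁ = 641/563.
Then c₀ = (36 − 34·(641/563))/7 = -218/563.

c₁ = 1.139, c₀ = -0.387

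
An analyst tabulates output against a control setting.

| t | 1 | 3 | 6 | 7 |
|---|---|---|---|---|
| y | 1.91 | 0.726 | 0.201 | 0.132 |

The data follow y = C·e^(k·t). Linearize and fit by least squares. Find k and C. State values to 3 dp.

k = -0.443, C = 2.879

With ln yᵢ as the transformed response and tᵢ as the regressor:
AᵀA = [[95.0000, 17.0000]; [17.0000, 4]], rhs = [-24.1149, -3.3025]ᵀ  (here Σt = 17.0000, Σ(t)² = 95.0000, Σln y = -3.3025, Σt·ln y = -24.1149).
Slope k = (n·Σt·ln y − Σt·Σln y)/(n·Σ(t)² − (Σt)²) = (4·-24.1149 − 17.0000·-3.3025)/91.0000 = -0.44304; ln C = (Σln y − k·Σt)/n = 1.05731, so C = exp(1.05731) = 2.87861.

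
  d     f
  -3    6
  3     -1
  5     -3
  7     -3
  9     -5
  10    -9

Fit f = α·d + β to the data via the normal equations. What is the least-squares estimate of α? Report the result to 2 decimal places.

The normal equations are: 273·α + 31·β = -192;  31·α + 6·β = -15.
det = 273·6 − 31² = 677.
α = ((-192)·6 − 31·(-15))/677 = -687/677; β = (273·(-15) − 31·(-192))/677 = 1857/677.

α = -1.01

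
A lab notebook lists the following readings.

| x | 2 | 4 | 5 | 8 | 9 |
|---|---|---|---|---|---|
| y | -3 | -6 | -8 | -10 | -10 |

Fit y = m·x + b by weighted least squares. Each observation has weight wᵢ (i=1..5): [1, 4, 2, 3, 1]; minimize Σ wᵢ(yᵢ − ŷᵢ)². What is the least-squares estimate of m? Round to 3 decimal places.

m = -0.981

Normal-equation sums: Σwᵢ·x·x = 391, Σwᵢ·x = 61, Σwᵢ·1 = 11.
Right-hand side: Σwᵢ·x·y = -512, Σwᵢ·y = -83.
MᵀWM·[m, b]ᵀ = MᵀWy becomes [[391, 61]; [61, 11]]·[m, b]ᵀ = [-512, -83]ᵀ.
Determinant 391·11 − 61² = 580.
m = ((-512)·11 − 61·(-83))/580 = -569/580; b = (391·(-83) − 61·(-512))/580 = -1221/580.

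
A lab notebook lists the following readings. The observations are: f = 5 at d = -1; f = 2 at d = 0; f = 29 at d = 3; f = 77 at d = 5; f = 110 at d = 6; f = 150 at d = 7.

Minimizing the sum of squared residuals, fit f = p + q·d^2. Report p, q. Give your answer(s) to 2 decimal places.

p = 1.88, q = 3.01

With design matrix A, AᵀA = [[6, 120]; [120, 4404]] and Aᵀf = [373, 13501]ᵀ.
Δ = 6·4404 − 120² = 12024.
p = (373·4404 − 120·13501)/12024 = 627/334; q = (6·13501 − 120·373)/12024 = 6041/2004.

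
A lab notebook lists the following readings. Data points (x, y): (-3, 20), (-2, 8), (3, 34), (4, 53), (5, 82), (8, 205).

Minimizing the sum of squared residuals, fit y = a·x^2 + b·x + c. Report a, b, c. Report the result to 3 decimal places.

Normal-equation sums: Σx^2·x^2 = 5155, Σx^2·x = 693, Σx^2 = 127, Σx·x = 127, Σx = 15, Σ1 = 6.
Right-hand side: Σx^2·y = 16536, Σx·y = 2288, Σy = 402.
So AᵀA·[a, b, c]ᵀ = Aᵀy: [[5155, 693, 127]; [693, 127, 15]; [127, 15, 6]]·[a, b, c]ᵀ = [16536, 2288, 402]ᵀ.
Row-reducing yields a = 354975/119672, b = 226213/119672, c = -30573/59836.

a = 2.966, b = 1.890, c = -0.511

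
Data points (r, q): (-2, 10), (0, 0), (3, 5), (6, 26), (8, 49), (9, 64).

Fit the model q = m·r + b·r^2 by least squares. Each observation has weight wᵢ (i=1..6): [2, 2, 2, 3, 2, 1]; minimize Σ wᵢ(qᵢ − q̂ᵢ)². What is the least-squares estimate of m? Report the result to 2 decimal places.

Sums needed: Σwᵢ·r·r = 343, Σwᵢ·r·r^2 = 2439, Σwᵢ·r^2·r^2 = 18835.
Right-hand side: Σwᵢ·r·q = 1818, Σwᵢ·r^2·q = 14434.
XᵀWX·[m, b]ᵀ = XᵀWq becomes [[343, 2439]; [2439, 18835]]·[m, b]ᵀ = [1818, 14434]ᵀ.
Eliminating b: 18835·(row 1) − 2439·(row 2) gives 511684·m = 18835·1818 − 2439·14434 = -962496, so m = -240624/127921.
Then b = (14434 − 2439·(-240624/127921))/18835 = 129190/127921.

m = -1.88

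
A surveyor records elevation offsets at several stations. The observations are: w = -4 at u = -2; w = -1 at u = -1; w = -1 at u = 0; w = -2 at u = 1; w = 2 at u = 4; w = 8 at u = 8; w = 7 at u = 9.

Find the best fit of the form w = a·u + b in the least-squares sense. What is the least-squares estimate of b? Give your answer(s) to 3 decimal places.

b = -1.479

From the data, Σu·u = 167, Σu = 19, Σ1 = 7.
For Mᵀw: Σu·w = 142, Σw = 9.
So MᵀM·[a, b]ᵀ = Mᵀw: [[167, 19]; [19, 7]]·[a, b]ᵀ = [142, 9]ᵀ.
Eliminating b: 7·(row 1) − 19·(row 2) gives 808·a = 7·142 − 19·9 = 823, so a = 823/808.
Then b = (9 − 19·(823/808))/7 = -1195/808.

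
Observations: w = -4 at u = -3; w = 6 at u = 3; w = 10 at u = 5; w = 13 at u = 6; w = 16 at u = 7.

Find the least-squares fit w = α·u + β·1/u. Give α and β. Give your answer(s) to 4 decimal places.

From the data, Σu·u = 128, Σu·1/u = 5, Σ1/u·1/u = 1521/4900.
For Mᵀw: Σu·w = 270, Σ1/u·w = 137/14.
Normal equations: [[128, 5]; [5, 1521/4900]]·[α, β]ᵀ = [270, 137/14]ᵀ.
Determinant 128·(1521/4900) − 5² = 18047/1225.
α = (270·(1521/4900) − 5·(137/14))/(18047/1225) = 42730/18047; β = (128·(137/14) − 5·270)/(18047/1225) = -119350/18047.

α = 2.3677, β = -6.6133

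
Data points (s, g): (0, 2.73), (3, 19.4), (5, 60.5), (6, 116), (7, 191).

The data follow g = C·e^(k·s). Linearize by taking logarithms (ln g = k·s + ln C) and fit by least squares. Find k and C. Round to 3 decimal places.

Linearized form: ln g = k·s + ln C. From the 5 transformed points,
Σs = 21.0000, Σ(s)² = 119.0000, Σln g = 18.0781, Σs·ln g = 94.6965.
Equations: 119.0000·k + 21.0000·ln C = 94.6965;  21.0000·k + 5·ln C = 18.0781.
Δ = 119.0000·5 − (21.0000)² = 154.0000; k = (94.6965·5 − 21.0000·18.0781)/154.0000 = 0.60937, ln C = (119.0000·18.0781 − 21.0000·94.6965)/154.0000 = 1.05627, so C = exp(1.05627) = 2.87562.

k = 0.609, C = 2.876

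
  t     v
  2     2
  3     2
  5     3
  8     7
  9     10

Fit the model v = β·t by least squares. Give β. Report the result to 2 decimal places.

Compute the Gram sums: Σt·t = 183.
Moment sums: Σt·v = 171.
Normal equations: [[183]]·[β]ᵀ = [171]ᵀ.
β = 171/183 = 0.934426.

β = 0.93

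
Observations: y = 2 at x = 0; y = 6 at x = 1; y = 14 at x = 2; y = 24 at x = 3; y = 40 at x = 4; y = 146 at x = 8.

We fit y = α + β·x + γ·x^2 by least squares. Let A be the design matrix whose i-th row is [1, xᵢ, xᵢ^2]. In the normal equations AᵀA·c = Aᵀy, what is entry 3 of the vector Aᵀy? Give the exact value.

10262

Entry 3 ↔ basis x^2, so (Aᵀy)_{3} = Σᵢ (x^2)·yᵢ = (0)·(2) + (1)·(6) + (4)·(14) + (9)·(24) + (16)·(40) + (64)·(146) = 10262.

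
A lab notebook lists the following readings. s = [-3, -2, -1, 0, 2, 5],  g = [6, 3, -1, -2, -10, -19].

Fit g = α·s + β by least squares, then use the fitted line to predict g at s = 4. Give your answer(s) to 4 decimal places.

ĝ = -15.8405

Forming MᵀM = [[43, 1]; [1, 6]] and Mᵀg = [-138, -23]ᵀ gives MᵀM·[α, β]ᵀ = Mᵀg.
Determinant 43·6 − 1² = 257.
α = ((-138)·6 − 1·(-23))/257 = -805/257; β = (43·(-23) − 1·(-138))/257 = -851/257.
At s = 4: ĝ = (-805/257)·(4) + (-851/257)·(1) = -4071/257.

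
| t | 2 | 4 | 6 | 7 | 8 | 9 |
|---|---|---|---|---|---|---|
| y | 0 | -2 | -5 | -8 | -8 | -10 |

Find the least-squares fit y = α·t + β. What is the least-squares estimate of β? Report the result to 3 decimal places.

β = 3.324

Setting ∂/∂α … = 0 gives: 250·α + 36·β = -248;  36·α + 6·β = -33.
Eliminating β: 6·(row 1) − 36·(row 2) gives 204·α = 6·(-248) − 36·(-33) = -300, so α = -25/17.
Then β = ((-33) − 36·(-25/17))/6 = 113/34.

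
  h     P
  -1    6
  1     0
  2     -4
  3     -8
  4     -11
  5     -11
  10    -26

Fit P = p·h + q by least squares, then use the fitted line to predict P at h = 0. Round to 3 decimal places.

The normal equations are: 156·p + 24·q = -397;  24·p + 7·q = -54.
(Σh·h = 156, Σh = 24, Σ1 = 7, Σh·P = -397, ΣP = -54.)
Determinant 156·7 − 24² = 516.
p = ((-397)·7 − 24·(-54))/516 = -1483/516; q = (156·(-54) − 24·(-397))/516 = 92/43.
At h = 0: P̂ = (-1483/516)·(0) + (92/43)·(1) = 92/43.

P̂ = 2.140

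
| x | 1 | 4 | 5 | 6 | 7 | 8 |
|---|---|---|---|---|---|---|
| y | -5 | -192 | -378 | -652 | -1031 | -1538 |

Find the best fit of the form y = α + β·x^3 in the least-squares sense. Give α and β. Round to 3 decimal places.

The normal equations are: 6·α + 1261·β = -3796;  1261·α + 446171·β = -1341464.
(Σ1 = 6, Σx^3 = 1261, Σx^3·x^3 = 446171, Σy = -3796, Σx^3·y = -1341464.)
Determinant 6·446171 − 1261² = 1086905.
α = ((-3796)·446171 − 1261·(-1341464))/1086905 = -2079012/1086905; β = (6·(-1341464) − 1261·(-3796))/1086905 = -3262028/1086905.

α = -1.913, β = -3.001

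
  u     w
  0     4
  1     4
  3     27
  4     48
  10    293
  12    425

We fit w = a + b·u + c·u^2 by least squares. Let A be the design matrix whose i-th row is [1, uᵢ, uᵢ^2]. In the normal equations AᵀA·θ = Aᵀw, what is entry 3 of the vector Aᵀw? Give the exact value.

Entry 3 ↔ basis u^2, so (Aᵀw)_{3} = Σᵢ (u^2)·wᵢ = (0)·(4) + (1)·(4) + (9)·(27) + (16)·(48) + (100)·(293) + (144)·(425) = 91515.

91515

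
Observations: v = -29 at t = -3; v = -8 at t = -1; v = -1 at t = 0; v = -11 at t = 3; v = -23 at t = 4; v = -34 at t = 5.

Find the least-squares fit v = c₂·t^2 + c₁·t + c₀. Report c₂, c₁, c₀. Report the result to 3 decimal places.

From the data, Σt^2·t^2 = 1044, Σt^2·t = 188, Σt^2 = 60, Σt·t = 60, Σt = 8, Σ1 = 6.
Right-hand side: Σt^2·v = -1586, Σt·v = -200, Σv = -106.
Normal equations: [[1044, 188, 60]; [188, 60, 8]; [60, 8, 6]]·[c₂, c₁, c₀]ᵀ = [-1586, -200, -106]ᵀ.
Solving the 3×3 system (Gaussian elimination) gives c₂ = -1471/768, c₁ = 769/256, c₀ = -967/384.

c₂ = -1.915, c₁ = 3.004, c₀ = -2.518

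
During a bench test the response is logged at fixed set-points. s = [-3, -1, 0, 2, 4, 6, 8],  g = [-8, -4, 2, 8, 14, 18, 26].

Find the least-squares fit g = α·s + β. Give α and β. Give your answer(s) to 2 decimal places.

α = 3.08, β = 0.95

Setting ∂/∂α … = 0 gives: 130·α + 16·β = 416;  16·α + 7·β = 56.
(Σs·s = 130, Σs = 16, Σ1 = 7, Σs·g = 416, Σg = 56.)
Eliminating β: 7·(row 1) − 16·(row 2) gives 654·α = 7·416 − 16·56 = 2016, so α = 336/109.
Then β = (56 − 16·(336/109))/7 = 104/109.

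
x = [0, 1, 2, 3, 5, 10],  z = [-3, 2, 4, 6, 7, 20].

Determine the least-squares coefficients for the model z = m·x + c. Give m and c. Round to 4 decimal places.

m = 2.0916, c = -1.3206

With design matrix M, MᵀM = [[139, 21]; [21, 6]] and Mᵀz = [263, 36]ᵀ.
Eliminating c: 6·(row 1) − 21·(row 2) gives 393·m = 6·263 − 21·36 = 822, so m = 274/131.
Then c = (36 − 21·(274/131))/6 = -173/131.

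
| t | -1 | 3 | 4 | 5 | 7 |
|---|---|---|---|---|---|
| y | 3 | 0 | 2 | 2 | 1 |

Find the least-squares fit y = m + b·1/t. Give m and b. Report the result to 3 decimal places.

Setting ∂/∂m … = 0 gives: 5·m + (-31/420)·b = 8;  (-31/420)·m + (217681/176400)·b = -137/70.
Eliminating b: (217681/176400)·(row 1) − (-31/420)·(row 2) gives (271861/44100)·m = (217681/176400)·8 − (-31/420)·(-137/70) = 122569/12600, so m = 857983/543722.
Then b = ((-137/70) − (-31/420)·(857983/543722))/(217681/176400) = -405510/271861.

m = 1.578, b = -1.492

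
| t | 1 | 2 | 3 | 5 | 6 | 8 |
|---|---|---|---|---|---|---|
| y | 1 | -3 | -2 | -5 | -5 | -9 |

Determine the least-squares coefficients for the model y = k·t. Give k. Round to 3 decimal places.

k = -0.993

With design matrix A, AᵀA = [[139]] and Aᵀy = [-138]ᵀ.
Hence k = -138 / 139 ≈ -0.992806.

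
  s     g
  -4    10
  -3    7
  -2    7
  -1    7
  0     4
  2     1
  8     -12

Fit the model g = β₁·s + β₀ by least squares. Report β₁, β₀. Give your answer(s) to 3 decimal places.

AᵀA·[β₁, β₀]ᵀ = Aᵀg reads: 98·β₁ + 0·β₀ = -176;  0·β₁ + 7·β₀ = 24.
Δ = 98·7 − 0² = 686.
β₁ = ((-176)·7 − 0·24)/686 = -88/49; β₀ = (98·24 − 0·(-176))/686 = 24/7.

β₁ = -1.796, β₀ = 3.429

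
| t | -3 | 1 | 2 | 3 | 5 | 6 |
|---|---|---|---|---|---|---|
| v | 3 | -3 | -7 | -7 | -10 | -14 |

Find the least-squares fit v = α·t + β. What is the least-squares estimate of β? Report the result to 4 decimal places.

β = -2.1364

Entries of MᵀM: Σt·t = 84, Σt = 14, Σ1 = 6.
And Σt·v = -181, Σv = -38.
det = 84·6 − 14² = 308.
α = ((-181)·6 − 14·(-38))/308 = -277/154; β = (84·(-38) − 14·(-181))/308 = -47/22.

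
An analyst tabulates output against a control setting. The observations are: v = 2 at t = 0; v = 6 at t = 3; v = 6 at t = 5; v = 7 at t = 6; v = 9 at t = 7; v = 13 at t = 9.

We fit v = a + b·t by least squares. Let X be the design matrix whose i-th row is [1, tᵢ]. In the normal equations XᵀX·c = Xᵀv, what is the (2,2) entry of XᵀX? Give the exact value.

Row 2 ↔ basis t, column 2 ↔ basis t, so (XᵀX)_{2,2} = Σᵢ (t)·(t) = (0)·(0) + (3)·(3) + (5)·(5) + (6)·(6) + (7)·(7) + (9)·(9) = 200.

200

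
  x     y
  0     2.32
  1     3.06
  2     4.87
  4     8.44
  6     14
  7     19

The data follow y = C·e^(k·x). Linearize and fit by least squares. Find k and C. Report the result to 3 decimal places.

k = 0.298, C = 2.417

Let Y = ln y. Fitting Y = k·x + ln C by least squares:
Σx = 20.0000, Σ(x)² = 106.0000, Σln y = 11.2596, Σx·ln y = 49.2619.
Equations: 106.0000·k + 20.0000·ln C = 49.2619;  20.0000·k + 6·ln C = 11.2596.
Solving (det = 236.0000): k = 0.29822, ln C = 0.88252, so C = exp(0.88252) = 2.41697.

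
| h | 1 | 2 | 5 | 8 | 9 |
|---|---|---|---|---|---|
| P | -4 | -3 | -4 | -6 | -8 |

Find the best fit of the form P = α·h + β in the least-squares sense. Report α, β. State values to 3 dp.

α = -0.500, β = -2.500

The normal equations are: 175·α + 25·β = -150;  25·α + 5·β = -25.
Determinant 175·5 − 25² = 250.
α = ((-150)·5 − 25·(-25))/250 = -1/2; β = (175·(-25) − 25·(-150))/250 = -5/2.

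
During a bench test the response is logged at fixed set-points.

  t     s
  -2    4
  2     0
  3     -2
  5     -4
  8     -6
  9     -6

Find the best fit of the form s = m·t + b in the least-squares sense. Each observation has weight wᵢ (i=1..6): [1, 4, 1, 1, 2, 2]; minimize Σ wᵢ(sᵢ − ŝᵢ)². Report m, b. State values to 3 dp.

With design matrix X, XᵀWX = [[344, 48]; [48, 11]] and XᵀWs = [-238, -26]ᵀ.
det = 344·11 − 48² = 1480.
m = ((-238)·11 − 48·(-26))/1480 = -137/148; b = (344·(-26) − 48·(-238))/1480 = 62/37.

m = -0.926, b = 1.676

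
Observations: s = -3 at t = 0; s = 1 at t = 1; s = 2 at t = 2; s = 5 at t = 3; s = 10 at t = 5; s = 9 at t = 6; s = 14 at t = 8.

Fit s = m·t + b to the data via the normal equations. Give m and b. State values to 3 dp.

m = 2.017, b = -1.776

Normal-equation sums: Σt·t = 139, Σt = 25, Σ1 = 7.
For Aᵀs: Σt·s = 236, Σs = 38.
So AᵀA·[m, b]ᵀ = Aᵀs: [[139, 25]; [25, 7]]·[m, b]ᵀ = [236, 38]ᵀ.
det = 139·7 − 25² = 348.
m = (236·7 − 25·38)/348 = 117/58; b = (139·38 − 25·236)/348 = -103/58.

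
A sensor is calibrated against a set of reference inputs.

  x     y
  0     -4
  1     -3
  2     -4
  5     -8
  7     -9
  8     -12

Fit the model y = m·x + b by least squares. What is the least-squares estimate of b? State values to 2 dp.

b = -2.71

Sums needed: Σx·x = 143, Σx = 23, Σ1 = 6.
And Σx·y = -210, Σy = -40.
Normal equations: [[143, 23]; [23, 6]]·[m, b]ᵀ = [-210, -40]ᵀ.
Eliminating b: 6·(row 1) − 23·(row 2) gives 329·m = 6·(-210) − 23·(-40) = -340, so m = -340/329.
Then b = ((-40) − 23·(-340/329))/6 = -890/329.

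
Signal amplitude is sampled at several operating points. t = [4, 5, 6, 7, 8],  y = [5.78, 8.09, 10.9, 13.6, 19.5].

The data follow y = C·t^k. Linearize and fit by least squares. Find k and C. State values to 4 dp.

k = 1.6980, C = 0.5326

With ln yᵢ as the transformed response and ln tᵢ as the regressor:
Σln t = 8.8128, Σ(ln t)² = 15.8331, Σln y = 11.8143, Σln t·ln y = 21.3327.
Equations: 15.8331·k + 8.8128·ln C = 21.3327;  8.8128·k + 5·ln C = 11.8143.
Solving (det = 1.4995): k = 1.69797, ln C = -0.62993, so C = exp(-0.62993) = 0.53263.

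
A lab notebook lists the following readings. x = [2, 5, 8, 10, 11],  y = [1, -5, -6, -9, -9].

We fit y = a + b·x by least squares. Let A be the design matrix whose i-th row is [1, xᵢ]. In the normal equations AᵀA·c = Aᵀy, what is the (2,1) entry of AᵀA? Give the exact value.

Row 2 ↔ basis x, column 1 ↔ basis 1, so (AᵀA)_{2,1} = Σᵢ x = (2)·(1) + (5)·(1) + (8)·(1) + (10)·(1) + (11)·(1) = 36.

36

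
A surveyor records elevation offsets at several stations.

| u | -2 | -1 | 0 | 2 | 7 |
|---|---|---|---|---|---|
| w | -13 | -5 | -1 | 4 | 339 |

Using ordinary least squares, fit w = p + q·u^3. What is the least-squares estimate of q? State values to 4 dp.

From the data, Σ1 = 5, Σu^3 = 342, Σu^3·u^3 = 117778.
Right-hand side: Σw = 324, Σu^3·w = 116418.
AᵀA·[p, q]ᵀ = Aᵀw becomes [[5, 342]; [342, 117778]]·[p, q]ᵀ = [324, 116418]ᵀ.
Δ = 5·117778 − 342² = 471926.
p = (324·117778 − 342·116418)/471926 = -118206/33709; q = (5·116418 − 342·324)/471926 = 33663/33709.

q = 0.9986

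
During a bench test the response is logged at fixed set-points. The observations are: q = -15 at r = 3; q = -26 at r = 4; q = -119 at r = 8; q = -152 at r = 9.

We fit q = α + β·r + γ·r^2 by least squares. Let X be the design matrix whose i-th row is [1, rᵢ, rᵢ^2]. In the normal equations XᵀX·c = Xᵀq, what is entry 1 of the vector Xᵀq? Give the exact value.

-312

Entry 1 ↔ basis 1, so (Xᵀq)_{1} = Σᵢ qᵢ = (1)·(-15) + (1)·(-26) + (1)·(-119) + (1)·(-152) = -312.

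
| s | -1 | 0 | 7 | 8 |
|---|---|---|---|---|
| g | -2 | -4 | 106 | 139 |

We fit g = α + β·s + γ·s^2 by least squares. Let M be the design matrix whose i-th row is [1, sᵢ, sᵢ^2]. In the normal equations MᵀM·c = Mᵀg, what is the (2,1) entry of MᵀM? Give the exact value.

14

Row 2 ↔ basis s, column 1 ↔ basis 1, so (MᵀM)_{2,1} = Σᵢ s = (-1)·(1) + (0)·(1) + (7)·(1) + (8)·(1) = 14.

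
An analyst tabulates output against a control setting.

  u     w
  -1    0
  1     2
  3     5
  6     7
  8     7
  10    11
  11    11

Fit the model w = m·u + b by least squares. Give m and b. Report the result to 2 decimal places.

m = 0.90, b = 1.28

Setting ∂/∂m … = 0 gives: 332·m + 38·b = 346;  38·m + 7·b = 43.
(Σu·u = 332, Σu = 38, Σ1 = 7, Σu·w = 346, Σw = 43.)
Determinant 332·7 − 38² = 880.
m = (346·7 − 38·43)/880 = 197/220; b = (332·43 − 38·346)/880 = 141/110.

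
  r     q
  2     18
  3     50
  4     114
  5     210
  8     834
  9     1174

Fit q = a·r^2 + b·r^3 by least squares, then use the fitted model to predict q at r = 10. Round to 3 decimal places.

Normal-equation sums: Σr^2·r^2 = 11635, Σr^2·r^3 = 96241, Σr^3·r^3 = 814099.
Moment sums: Σr^2·q = 156066, Σr^3·q = 1317894.
AᵀA·[a, b]ᵀ = Aᵀq becomes [[11635, 96241]; [96241, 814099]]·[a, b]ᵀ = [156066, 1317894]ᵀ.
Determinant 11635·814099 − 96241² = 209711784.
a = (156066·814099 − 96241·1317894)/209711784 = 9072420/8737991; b = (11635·1317894 − 96241·156066)/209711784 = 13072866/8737991.
At r = 10: q̂ = (9072420/8737991)·(100) + (13072866/8737991)·(1000) = 13980108000/8737991.

q̂ = 1599.922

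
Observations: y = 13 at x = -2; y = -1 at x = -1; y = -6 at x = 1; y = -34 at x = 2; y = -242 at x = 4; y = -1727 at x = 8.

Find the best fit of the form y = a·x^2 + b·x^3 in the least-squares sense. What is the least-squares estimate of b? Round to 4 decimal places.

Forming AᵀA = [[4386, 33792]; [33792, 266370]] and Aᵀy = [-114491, -900093]ᵀ gives AᵀA·[a, b]ᵀ = Aᵀy.
Eliminating b: 266370·(row 1) − 33792·(row 2) gives 26399556·a = 266370·(-114491) − 33792·(-900093) = -81025014, so a = -13504169/4399926.
Then b = ((-900093) − 33792·(-13504169/4399926))/266370 = -13154671/4399926.

b = -2.9897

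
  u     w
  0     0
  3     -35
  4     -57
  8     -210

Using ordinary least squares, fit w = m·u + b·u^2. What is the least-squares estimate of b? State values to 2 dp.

XᵀX·[m, b]ᵀ = Xᵀw reads: 89·m + 603·b = -2013;  603·m + 4433·b = -14667.
(Σu·u = 89, Σu·u^2 = 603, Σu^2·u^2 = 4433, Σu·w = -2013, Σu^2·w = -14667.)
Determinant 89·4433 − 603² = 30928.
m = ((-2013)·4433 − 603·(-14667))/30928 = -19857/7732; b = (89·(-14667) − 603·(-2013))/30928 = -22881/7732.

b = -2.96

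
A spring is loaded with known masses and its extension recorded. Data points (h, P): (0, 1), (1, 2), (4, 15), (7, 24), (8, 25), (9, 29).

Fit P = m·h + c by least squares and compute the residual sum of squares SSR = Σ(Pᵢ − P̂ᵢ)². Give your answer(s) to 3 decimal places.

SSR = 8.532

Compute the Gram sums: Σh·h = 211, Σh = 29, Σ1 = 6.
Moment sums: Σh·P = 691, ΣP = 96.
MᵀM·[m, c]ᵀ = MᵀP becomes [[211, 29]; [29, 6]]·[m, c]ᵀ = [691, 96]ᵀ.
Eliminating c: 6·(row 1) − 29·(row 2) gives 425·m = 6·691 − 29·96 = 1362, so m = 1362/425.
Then c = (96 − 29·(1362/425))/6 = 217/425.
Residuals: 208/425, -729/425, 142/85, 449/425, -488/425, -6/17; SSR = 3626/425.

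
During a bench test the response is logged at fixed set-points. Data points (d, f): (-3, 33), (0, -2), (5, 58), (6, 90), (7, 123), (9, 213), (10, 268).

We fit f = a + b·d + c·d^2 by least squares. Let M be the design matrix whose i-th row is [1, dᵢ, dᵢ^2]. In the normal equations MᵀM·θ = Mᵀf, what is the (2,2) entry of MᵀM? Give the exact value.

Row 2 ↔ basis d, column 2 ↔ basis d, so (MᵀM)_{2,2} = Σᵢ (d)·(d) = (-3)·(-3) + (0)·(0) + (5)·(5) + (6)·(6) + (7)·(7) + (9)·(9) + (10)·(10) = 300.

300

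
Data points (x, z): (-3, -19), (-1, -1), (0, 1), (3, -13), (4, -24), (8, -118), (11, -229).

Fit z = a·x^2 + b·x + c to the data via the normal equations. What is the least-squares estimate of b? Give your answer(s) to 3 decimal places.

b = 1.158

The normal equations are: 19156·a + 1906·b + 220·c = -35934;  1906·a + 220·b + 22·c = -3540;  220·a + 22·b + 7·c = -403.
(Σx^2·x^2 = 19156, Σx^2·x = 1906, Σx^2 = 220, Σx·x = 220, Σx = 22, Σ1 = 7, Σx^2·z = -35934, Σx·z = -3540, Σz = -403.)
Inverting the 3×3 Gram matrix, [a, b, c]ᵀ = [-436885/216747, 251027/216747, 463295/216747]ᵀ.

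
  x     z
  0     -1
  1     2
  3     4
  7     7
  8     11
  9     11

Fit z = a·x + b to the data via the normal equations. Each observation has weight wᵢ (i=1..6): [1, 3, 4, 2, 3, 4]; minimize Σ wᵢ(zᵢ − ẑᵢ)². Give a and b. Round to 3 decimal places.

a = 1.206, b = 0.273

From the data, Σwᵢ·x·x = 653, Σwᵢ·x = 89, Σwᵢ·1 = 17.
And Σwᵢ·x·z = 812, Σwᵢ·z = 112.
Normal equations: [[653, 89]; [89, 17]]·[a, b]ᵀ = [812, 112]ᵀ.
Δ = 653·17 − 89² = 3180.
a = (812·17 − 89·112)/3180 = 959/795; b = (653·112 − 89·812)/3180 = 217/795.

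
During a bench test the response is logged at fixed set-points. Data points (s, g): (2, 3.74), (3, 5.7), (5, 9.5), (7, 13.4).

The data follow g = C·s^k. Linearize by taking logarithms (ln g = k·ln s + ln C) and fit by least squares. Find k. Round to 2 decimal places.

k = 1.02

Linearized form: ln g = k·ln s + ln C. From the 4 transformed points,
Σln s = 5.3471, Σ(ln s)² = 8.0643, Σln g = 7.9061, Σln s·ln g = 11.4999.
Normal system: [[8.0643, 5.3471]; [5.3471, 4]]·[k, ln C]ᵀ = [11.4999, 7.9061]ᵀ.
Solving (det = 3.6655): k = 1.01616, ln C = 0.61815.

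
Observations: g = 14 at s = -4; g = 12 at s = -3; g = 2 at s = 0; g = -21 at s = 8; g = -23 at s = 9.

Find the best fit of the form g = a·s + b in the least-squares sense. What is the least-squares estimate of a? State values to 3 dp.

Compute the Gram sums: Σs·s = 170, Σs = 10, Σ1 = 5.
And Σs·g = -467, Σg = -16.
Normal equations: [[170, 10]; [10, 5]]·[a, b]ᵀ = [-467, -16]ᵀ.
Eliminating b: 5·(row 1) − 10·(row 2) gives 750·a = 5·(-467) − 10·(-16) = -2175, so a = -29/10.
Then b = ((-16) − 10·(-29/10))/5 = 13/5.

a = -2.900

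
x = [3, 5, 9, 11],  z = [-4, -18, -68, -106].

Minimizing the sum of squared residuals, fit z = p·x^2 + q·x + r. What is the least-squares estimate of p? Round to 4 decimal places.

p = -1.0000

Sums needed: Σx^2·x^2 = 21908, Σx^2·x = 2212, Σx^2 = 236, Σx·x = 236, Σx = 28, Σ1 = 4.
For Aᵀz: Σx^2·z = -18820, Σx·z = -1880, Σz = -196.
AᵀA·[p, q, r]ᵀ = Aᵀz becomes [[21908, 2212, 236]; [2212, 236, 28]; [236, 28, 4]]·[p, q, r]ᵀ = [-18820, -1880, -196]ᵀ.
Inverting the 3×3 Gram matrix, [p, q, r]ᵀ = [-1, 13/10, 9/10]ᵀ.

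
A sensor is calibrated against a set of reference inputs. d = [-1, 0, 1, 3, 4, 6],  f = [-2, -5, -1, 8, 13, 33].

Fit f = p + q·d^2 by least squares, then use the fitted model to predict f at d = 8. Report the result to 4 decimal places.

Sums needed: Σ1 = 6, Σd^2 = 63, Σd^2·d^2 = 1635.
For Aᵀf: Σf = 46, Σd^2·f = 1465.
Δ = 6·1635 − 63² = 5841.
p = (46·1635 − 63·1465)/5841 = -5695/1947; q = (6·1465 − 63·46)/5841 = 1964/1947.
At d = 8: f̂ = (-5695/1947)·(1) + (1964/1947)·(64) = 120001/1947.

f̂ = 61.6338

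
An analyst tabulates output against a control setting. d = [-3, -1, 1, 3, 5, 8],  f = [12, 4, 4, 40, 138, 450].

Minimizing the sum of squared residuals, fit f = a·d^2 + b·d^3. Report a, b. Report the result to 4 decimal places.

a = 2.9318, b = 0.5128

Sums needed: Σd^2·d^2 = 4885, Σd^2·d^3 = 35893, Σd^3·d^3 = 279229.
Moment sums: Σd^2·f = 32726, Σd^3·f = 248406.
Δ = 4885·279229 − 35893² = 75726216.
a = (32726·279229 − 35893·248406)/75726216 = 27751462/9465777; b = (4885·248406 − 35893·32726)/75726216 = 4853624/9465777.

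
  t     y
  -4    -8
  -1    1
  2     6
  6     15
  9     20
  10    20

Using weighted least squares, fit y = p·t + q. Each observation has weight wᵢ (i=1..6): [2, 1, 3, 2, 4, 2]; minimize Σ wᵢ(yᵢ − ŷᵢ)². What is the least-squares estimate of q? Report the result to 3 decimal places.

Entries of MᵀWM: Σwᵢ·t·t = 641, Σwᵢ·t = 65, Σwᵢ·1 = 14.
For MᵀWy: Σwᵢ·t·y = 1399, Σwᵢ·y = 153.
Normal equations: [[641, 65]; [65, 14]]·[p, q]ᵀ = [1399, 153]ᵀ.
Eliminating q: 14·(row 1) − 65·(row 2) gives 4749·p = 14·1399 − 65·153 = 9641, so p = 9641/4749.
Then q = (153 − 65·(9641/4749))/14 = 7138/4749.

q = 1.503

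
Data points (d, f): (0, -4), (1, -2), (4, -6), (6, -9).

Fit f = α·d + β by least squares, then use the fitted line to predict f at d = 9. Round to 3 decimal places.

f̂ = -11.363

Compute the Gram sums: Σd·d = 53, Σd = 11, Σ1 = 4.
For Mᵀf: Σd·f = -80, Σf = -21.
Normal equations: [[53, 11]; [11, 4]]·[α, β]ᵀ = [-80, -21]ᵀ.
Eliminating β: 4·(row 1) − 11·(row 2) gives 91·α = 4·(-80) − 11·(-21) = -89, so α = -89/91.
Then β = ((-21) − 11·(-89/91))/4 = -233/91.
At d = 9: f̂ = (-89/91)·(9) + (-233/91)·(1) = -1034/91.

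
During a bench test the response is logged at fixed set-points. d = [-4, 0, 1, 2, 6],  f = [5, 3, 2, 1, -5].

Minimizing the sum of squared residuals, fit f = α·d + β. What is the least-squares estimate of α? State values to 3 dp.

α = -1.000

Entries of AᵀA: Σd·d = 57, Σd = 5, Σ1 = 5.
And Σd·f = -46, Σf = 6.
AᵀA·[α, β]ᵀ = Aᵀf becomes [[57, 5]; [5, 5]]·[α, β]ᵀ = [-46, 6]ᵀ.
Determinant 57·5 − 5² = 260.
α = ((-46)·5 − 5·6)/260 = -1; β = (57·6 − 5·(-46))/260 = 11/5.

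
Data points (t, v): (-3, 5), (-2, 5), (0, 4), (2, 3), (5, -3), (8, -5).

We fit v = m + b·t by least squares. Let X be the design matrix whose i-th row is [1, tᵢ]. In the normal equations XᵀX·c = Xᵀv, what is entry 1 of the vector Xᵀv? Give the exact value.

9

Entry 1 ↔ basis 1, so (Xᵀv)_{1} = Σᵢ vᵢ = (1)·(5) + (1)·(5) + (1)·(4) + (1)·(3) + (1)·(-3) + (1)·(-5) = 9.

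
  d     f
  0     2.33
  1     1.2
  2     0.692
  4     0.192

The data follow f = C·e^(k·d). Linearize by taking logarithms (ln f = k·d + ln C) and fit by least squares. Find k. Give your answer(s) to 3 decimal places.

With ln fᵢ as the transformed response and dᵢ as the regressor:
AᵀA = [[21.0000, 7.0000]; [7.0000, 4]], rhs = [-7.1551, -0.9902]ᵀ  (here Σd = 7.0000, Σ(d)² = 21.0000, Σln f = -0.9902, Σd·ln f = -7.1551).
Solving (det = 35.0000): k = -0.61967, ln C = 0.83687.

k = -0.620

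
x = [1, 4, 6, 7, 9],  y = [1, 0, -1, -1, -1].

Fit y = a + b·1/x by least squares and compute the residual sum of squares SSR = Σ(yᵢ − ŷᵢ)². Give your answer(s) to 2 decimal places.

SSR = 0.44

MᵀM·[a, b]ᵀ = Mᵀy reads: 5·a + (421/252)·b = -2;  (421/252)·a + (71317/63504)·b = 73/126.
(Σ1 = 5, Σ1/x = 421/252, Σ1/x·1/x = 71317/63504, Σy = -2, Σ1/x·y = 73/126.)
det = 5·(71317/63504) − (421/252)² = 11209/3969.
a = ((-2)·(71317/63504) − (421/252)·(73/126))/(11209/3969) = -51025/44836; b = (5·(73/126) − (421/252)·(-2))/(11209/3969) = 24759/11209.
Residuals: -3175/44836, 13133/22418, -10317/44836, -7959/44836, -4815/44836; SSR = 4979/11209.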